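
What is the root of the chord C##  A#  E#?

A#

Reordering C##, A#, E# into stacked thirds gives A#–C##–E#; the bottom of that stack, A#, is the root.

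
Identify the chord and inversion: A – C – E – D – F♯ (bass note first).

D dominant ninth, second inversion

The distinct note names are A, C, E, D, F#. Stacked in thirds they read D–F#–A–C–E, which is a dominant ninth chord on D.
A is the fifth of D dominant ninth; fifth in the bass means second inversion.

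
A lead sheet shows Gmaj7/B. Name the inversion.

first inversion

Gmaj7/B means G major seventh with B in the bass. B is the third of G major seventh (G–B–D–F#), so this is first inversion.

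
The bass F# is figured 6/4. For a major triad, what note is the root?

B

The figures 6/4 mean the fifth of the chord is in the bass. If F# is the fifth of a major triad, the root is B (chord tones B–D#–F#).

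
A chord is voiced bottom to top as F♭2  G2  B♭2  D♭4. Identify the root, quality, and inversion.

Reducing to letter names: Fb, G, Bb, Db. These stack in thirds as G–Bb–Db–Fb — a G diminished seventh chord.
With the seventh (Fb) in the bass, the chord is in third inversion (figured bass 4/2).

G diminished seventh, third inversion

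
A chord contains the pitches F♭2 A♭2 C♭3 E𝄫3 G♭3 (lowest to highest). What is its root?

Fb

Reordering Fb, Ab, Cb, Ebb, Gb into stacked thirds gives Fb–Ab–Cb–Ebb–Gb; the bottom of that stack, Fb, is the root.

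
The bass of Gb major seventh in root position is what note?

The root of Gb major seventh (Gb–Bb–Db–F) is Gb; that is the bass in root position.

Gb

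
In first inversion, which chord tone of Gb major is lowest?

Gb major is Gb–Bb–Db. First inversion places the third in the bass: Bb.

Bb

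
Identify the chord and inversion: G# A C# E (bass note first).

The distinct note names are G#, A, C#, E. Stacked in thirds they read A–C#–E–G#, which is a major seventh chord on A.
G# is the seventh of A major seventh; seventh in the bass means third inversion (figured bass 4/2).

A major seventh, third inversion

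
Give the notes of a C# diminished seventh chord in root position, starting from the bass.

C#, E, G, Bb

C# diminished seventh is C#–E–G–Bb. Root position puts the root (C#) in the bass, with the remaining tones above: C#, E, G, Bb.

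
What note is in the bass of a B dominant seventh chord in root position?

The root of B dominant seventh (B–D#–F#–A) is B; that is the bass in root position.

B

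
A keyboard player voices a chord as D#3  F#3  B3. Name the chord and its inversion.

B major, first inversion

Reducing to letter names: D#, F#, B. These stack in thirds as B–D#–F# — a B major triad.
D# is the third of B major; third in the bass means first inversion (figured bass 6).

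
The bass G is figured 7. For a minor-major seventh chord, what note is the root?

G

The figures 7 mean the root of the chord is in the bass. If G is the root of a minor-major seventh chord, the root is G (chord tones G–Bb–D–F#).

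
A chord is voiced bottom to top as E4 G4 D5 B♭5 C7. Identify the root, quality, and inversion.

C dominant ninth, first inversion

The pitch classes E, G, D, Bb, C arrange in thirds as C–E–G–Bb–D: a C dominant ninth chord.
E is the third of C dominant ninth; third in the bass means first inversion.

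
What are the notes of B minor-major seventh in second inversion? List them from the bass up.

B minor-major seventh is B–D–F#–A#. Second inversion puts the fifth (F#) in the bass, with the remaining tones above: F#, A#, B, D.

F#, A#, B, D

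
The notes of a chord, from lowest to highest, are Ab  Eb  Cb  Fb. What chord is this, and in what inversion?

Fb major seventh, first inversion

The distinct note names are Ab, Eb, Cb, Fb. Stacked in thirds they read Fb–Ab–Cb–Eb, which is a major seventh chord on Fb.
Ab is the third of Fb major seventh; third in the bass means first inversion (figured bass 6/5).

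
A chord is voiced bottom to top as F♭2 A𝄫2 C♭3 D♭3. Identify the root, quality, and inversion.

Db half-diminished seventh, first inversion

The pitch classes Fb, Abb, Cb, Db arrange in thirds as Db–Fb–Abb–Cb: a Db half-diminished seventh chord.
Fb is the third of Db half-diminished seventh; third in the bass means first inversion (figured bass 6/5).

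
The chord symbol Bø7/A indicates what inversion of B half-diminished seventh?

third inversion

Bø7/A means B half-diminished seventh with A in the bass. A is the seventh of B half-diminished seventh (B–D–F–A), so this is third inversion.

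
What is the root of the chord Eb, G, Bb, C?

Reordering Eb, G, Bb, C into stacked thirds gives C–Eb–G–Bb; the bottom of that stack, C, is the root.

C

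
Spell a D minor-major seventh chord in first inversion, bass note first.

Spelling D minor-major seventh: D–F–A–C#. In first inversion the third is bass, giving F, A, C#, D from the bottom.

F, A, C#, D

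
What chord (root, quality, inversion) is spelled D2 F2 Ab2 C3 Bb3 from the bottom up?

The distinct note names are D, F, Ab, C, Bb. Stacked in thirds they read Bb–D–F–Ab–C, which is a dominant ninth chord on Bb.
D is the third of Bb dominant ninth; third in the bass means first inversion.

Bb dominant ninth, first inversion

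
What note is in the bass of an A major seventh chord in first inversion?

C#

In first inversion the third is lowest. For A major seventh (A–C#–E–G#) that is C#.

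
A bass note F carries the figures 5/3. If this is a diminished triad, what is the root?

F

The figures 5/3 mean the root of the chord is in the bass. If F is the root of a diminished triad, the root is F (chord tones F–Ab–Cb).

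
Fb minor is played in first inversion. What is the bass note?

Fb minor is Fb–Abb–Cb. First inversion places the third in the bass: Abb.

Abb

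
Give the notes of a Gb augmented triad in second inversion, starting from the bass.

The chord tones are Gb–Bb–D. With the fifth (D) lowest for second inversion: D, Gb, Bb.

D, Gb, Bb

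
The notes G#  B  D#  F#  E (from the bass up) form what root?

E

The distinct letter names are G#, B, D#, F#, E. Arranged as a stack of thirds they read E–G#–B–D#–F#, so E is the root (an E major ninth chord).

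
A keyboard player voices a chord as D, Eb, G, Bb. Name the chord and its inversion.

The distinct note names are D, Eb, G, Bb. Stacked in thirds they read Eb–G–Bb–D, which is a major seventh chord on Eb.
The lowest note is D, the seventh of the chord, so this is third inversion (figured bass 4/2).

Eb major seventh, third inversion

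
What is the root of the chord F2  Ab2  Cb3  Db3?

Db

Reordering F, Ab, Cb, Db into stacked thirds gives Db–F–Ab–Cb; the bottom of that stack, Db, is the root.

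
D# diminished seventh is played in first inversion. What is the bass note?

F#

The third of D# diminished seventh (D#–F#–A–C) is F#; that is the bass in first inversion.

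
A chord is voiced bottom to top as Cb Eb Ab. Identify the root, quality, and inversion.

Ab minor, first inversion

Reducing to letter names: Cb, Eb, Ab. These stack in thirds as Ab–Cb–Eb — an Ab minor triad.
Cb is the third of Ab minor; third in the bass means first inversion (figured bass 6).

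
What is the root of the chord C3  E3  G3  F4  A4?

F

The distinct letter names are C, E, G, F, A. Arranged as a stack of thirds they read F–A–C–E–G, so F is the root (an F major ninth chord).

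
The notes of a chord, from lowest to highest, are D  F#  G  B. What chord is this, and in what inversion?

Reducing to letter names: D, F#, G, B. These stack in thirds as G–B–D–F# — a G major seventh chord.
D is the fifth of G major seventh; fifth in the bass means second inversion (figured bass 4/3).

G major seventh, second inversion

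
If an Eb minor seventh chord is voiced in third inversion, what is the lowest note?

Db

The seventh of Eb minor seventh (Eb–Gb–Bb–Db) is Db; that is the bass in third inversion.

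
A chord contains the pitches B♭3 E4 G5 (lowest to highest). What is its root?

E

The distinct letter names are Bb, E, G. Arranged as a stack of thirds they read E–G–Bb, so E is the root (an E diminished triad).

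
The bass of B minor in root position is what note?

In root position the root is lowest. For B minor (B–D–F#) that is B.

B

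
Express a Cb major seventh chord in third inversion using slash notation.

Third inversion of Cb major seventh has the seventh (Bb) in the bass. As a slash chord: Cbmaj7/Bb.

Cbmaj7/Bb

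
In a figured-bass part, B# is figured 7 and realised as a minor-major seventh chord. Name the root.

The figures 7 mean the root of the chord is in the bass. If B# is the root of a minor-major seventh chord, the root is B# (chord tones B#–D#–F##–A##).

B#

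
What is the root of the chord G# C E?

C

G#, C, E are the tones of a C augmented triad (C–E–G#), making C the root.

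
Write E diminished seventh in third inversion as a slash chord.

Third inversion of E diminished seventh has the seventh (Db) in the bass. As a slash chord: Edim7/Db.

Edim7/Db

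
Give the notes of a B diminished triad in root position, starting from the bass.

B, D, F

Spelling B diminished: B–D–F. In root position the root is bass, giving B, D, F from the bottom.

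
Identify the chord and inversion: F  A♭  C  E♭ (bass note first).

F minor seventh, root position

Reducing to letter names: F, Ab, C, Eb. These stack in thirds as F–Ab–C–Eb — an F minor seventh chord.
The lowest note is F, the root of the chord, so this is root position (figured bass 7).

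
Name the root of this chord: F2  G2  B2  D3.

Reordering F, G, B, D into stacked thirds gives G–B–D–F; the bottom of that stack, G, is the root.

G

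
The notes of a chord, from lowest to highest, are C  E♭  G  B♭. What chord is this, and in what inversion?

The pitch classes C, Eb, G, Bb arrange in thirds as C–Eb–G–Bb: a C minor seventh chord.
With the root (C) in the bass, the chord is in root position (figured bass 7).

C minor seventh, root position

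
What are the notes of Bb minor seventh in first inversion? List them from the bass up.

Db, F, Ab, Bb

The chord tones are Bb–Db–F–Ab. With the third (Db) lowest for first inversion: Db, F, Ab, Bb.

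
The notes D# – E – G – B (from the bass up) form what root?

Reordering D#, E, G, B into stacked thirds gives E–G–B–D#; the bottom of that stack, E, is the root.

E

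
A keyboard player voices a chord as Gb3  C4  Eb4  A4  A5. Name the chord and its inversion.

The distinct note names are Gb, C, Eb, A. Stacked in thirds they read A–C–Eb–Gb, which is a diminished seventh chord on A.
The lowest note is Gb, the seventh of the chord, so this is third inversion (figured bass 4/2).

A diminished seventh, third inversion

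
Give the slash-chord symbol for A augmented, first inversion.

Aaug/C#

First inversion of A augmented has the third (C#) in the bass. As a slash chord: Aaug/C#.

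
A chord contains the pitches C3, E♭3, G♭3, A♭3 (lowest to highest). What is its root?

C, Eb, Gb, Ab are the tones of an Ab dominant seventh chord (Ab–C–Eb–Gb), making Ab the root.

Ab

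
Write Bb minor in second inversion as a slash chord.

Second inversion of Bb minor has the fifth (F) in the bass. As a slash chord: Bbm/F.

Bbm/F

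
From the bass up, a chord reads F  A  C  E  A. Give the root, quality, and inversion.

The pitch classes F, A, C, E arrange in thirds as F–A–C–E: an F major seventh chord.
F is the root of F major seventh; root in the bass means root position (figured bass 7).

F major seventh, root position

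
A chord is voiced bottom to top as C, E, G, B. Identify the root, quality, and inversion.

The pitch classes C, E, G, B arrange in thirds as C–E–G–B: a C major seventh chord.
The lowest note is C, the root of the chord, so this is root position (figured bass 7).

C major seventh, root position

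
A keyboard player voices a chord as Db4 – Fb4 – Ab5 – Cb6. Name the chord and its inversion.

Reducing to letter names: Db, Fb, Ab, Cb. These stack in thirds as Db–Fb–Ab–Cb — a Db minor seventh chord.
With the root (Db) in the bass, the chord is in root position (figured bass 7).

Db minor seventh, root position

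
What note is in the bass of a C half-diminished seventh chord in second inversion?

The fifth of C half-diminished seventh (C–Eb–Gb–Bb) is Gb; that is the bass in second inversion.

Gb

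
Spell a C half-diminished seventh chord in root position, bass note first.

C, Eb, Gb, Bb

C half-diminished seventh is C–Eb–Gb–Bb. Root position puts the root (C) in the bass, with the remaining tones above: C, Eb, Gb, Bb.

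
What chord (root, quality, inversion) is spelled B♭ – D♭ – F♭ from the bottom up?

The pitch classes Bb, Db, Fb arrange in thirds as Bb–Db–Fb: a Bb diminished triad.
With the root (Bb) in the bass, the chord is in root position (figured bass 5/3).

Bb diminished, root position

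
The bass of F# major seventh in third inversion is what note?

F# major seventh is F#–A#–C#–E#. Third inversion places the seventh in the bass: E#.

E#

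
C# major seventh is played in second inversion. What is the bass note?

C# major seventh is C#–E#–G#–B#. Second inversion places the fifth in the bass: G#.

G#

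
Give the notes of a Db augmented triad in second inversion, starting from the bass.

A, Db, F

The chord tones are Db–F–A. With the fifth (A) lowest for second inversion: A, Db, F.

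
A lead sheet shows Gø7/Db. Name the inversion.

Gø7/Db means G half-diminished seventh with Db in the bass. Db is the fifth of G half-diminished seventh (G–Bb–Db–F), so this is second inversion.

second inversion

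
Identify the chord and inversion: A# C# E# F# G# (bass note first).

F# major ninth, first inversion

The distinct note names are A#, C#, E#, F#, G#. Stacked in thirds they read F#–A#–C#–E#–G#, which is a major ninth chord on F#.
The lowest note is A#, the third of the chord, so this is first inversion.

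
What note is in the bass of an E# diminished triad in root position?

E# diminished is E#–G#–B. Root position places the root in the bass: E#.

E#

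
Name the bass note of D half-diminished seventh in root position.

D

The root of D half-diminished seventh (D–F–Ab–C) is D; that is the bass in root position.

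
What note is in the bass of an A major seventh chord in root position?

A major seventh is A–C#–E–G#. Root position places the root in the bass: A.

A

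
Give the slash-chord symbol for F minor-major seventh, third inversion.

Fm(maj7)/E

Third inversion of F minor-major seventh has the seventh (E) in the bass. As a slash chord: Fm(maj7)/E.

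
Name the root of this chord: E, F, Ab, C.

Reordering E, F, Ab, C into stacked thirds gives F–Ab–C–E; the bottom of that stack, F, is the root.

F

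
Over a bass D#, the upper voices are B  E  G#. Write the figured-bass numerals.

The notes D#, B, E, G# stack in thirds as E–G#–B–D# — an E major seventh chord. The bass D# is the seventh, so this is third inversion: figured 4/2.

4/2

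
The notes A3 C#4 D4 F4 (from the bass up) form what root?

Reordering A, C#, D, F into stacked thirds gives D–F–A–C#; the bottom of that stack, D, is the root.

D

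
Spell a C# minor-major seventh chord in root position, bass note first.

Spelling C# minor-major seventh: C#–E–G#–B#. In root position the root is bass, giving C#, E, G#, B# from the bottom.

C#, E, G#, B#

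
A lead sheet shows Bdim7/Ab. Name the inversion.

third inversion

Bdim7/Ab means B diminished seventh with Ab in the bass. Ab is the seventh of B diminished seventh (B–D–F–Ab), so this is third inversion.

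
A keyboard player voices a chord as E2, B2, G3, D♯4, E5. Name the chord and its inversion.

The distinct note names are E, B, G, D#. Stacked in thirds they read E–G–B–D#, which is a minor-major seventh chord on E.
The lowest note is E, the root of the chord, so this is root position (figured bass 7).

E minor-major seventh, root position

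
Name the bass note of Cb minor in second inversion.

Gb

The fifth of Cb minor (Cb–Ebb–Gb) is Gb; that is the bass in second inversion.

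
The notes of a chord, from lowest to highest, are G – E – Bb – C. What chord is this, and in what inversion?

Reducing to letter names: G, E, Bb, C. These stack in thirds as C–E–G–Bb — a C dominant seventh chord.
The lowest note is G, the fifth of the chord, so this is second inversion (figured bass 4/3).

C dominant seventh, second inversion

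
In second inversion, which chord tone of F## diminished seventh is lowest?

The fifth of F## diminished seventh (F##–A#–C#–E) is C#; that is the bass in second inversion.

C#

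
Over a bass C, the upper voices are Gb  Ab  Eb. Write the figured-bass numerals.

The notes C, Gb, Ab, Eb stack in thirds as Ab–C–Eb–Gb — an Ab dominant seventh chord. The bass C is the third, so this is first inversion: figured 6/5.

6/5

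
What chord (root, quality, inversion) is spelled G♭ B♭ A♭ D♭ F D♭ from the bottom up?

Gb major ninth, root position

The distinct note names are Gb, Bb, Ab, Db, F. Stacked in thirds they read Gb–Bb–Db–F–Ab, which is a major ninth chord on Gb.
With the root (Gb) in the bass, the chord is in root position.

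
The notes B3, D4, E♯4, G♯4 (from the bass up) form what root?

E#

The distinct letter names are B, D, E#, G#. Arranged as a stack of thirds they read E#–G#–B–D, so E# is the root (an E# diminished seventh chord).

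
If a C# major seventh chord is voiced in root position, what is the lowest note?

In root position the root is lowest. For C# major seventh (C#–E#–G#–B#) that is C#.

C#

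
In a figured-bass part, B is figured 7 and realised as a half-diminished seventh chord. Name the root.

B

The figures 7 mean the root of the chord is in the bass. If B is the root of a half-diminished seventh chord, the root is B (chord tones B–D–F–A).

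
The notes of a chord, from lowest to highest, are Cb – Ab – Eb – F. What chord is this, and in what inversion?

The distinct note names are Cb, Ab, Eb, F. Stacked in thirds they read F–Ab–Cb–Eb, which is a half-diminished seventh chord on F.
With the fifth (Cb) in the bass, the chord is in second inversion (figured bass 4/3).

F half-diminished seventh, second inversion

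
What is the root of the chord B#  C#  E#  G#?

C#

Reordering B#, C#, E#, G# into stacked thirds gives C#–E#–G#–B#; the bottom of that stack, C#, is the root.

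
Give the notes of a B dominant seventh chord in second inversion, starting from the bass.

B dominant seventh is B–D#–F#–A. Second inversion puts the fifth (F#) in the bass, with the remaining tones above: F#, A, B, D#.

F#, A, B, D#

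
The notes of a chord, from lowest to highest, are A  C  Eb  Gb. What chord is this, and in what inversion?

A diminished seventh, root position

Reducing to letter names: A, C, Eb, Gb. These stack in thirds as A–C–Eb–Gb — an A diminished seventh chord.
A is the root of A diminished seventh; root in the bass means root position (figured bass 7).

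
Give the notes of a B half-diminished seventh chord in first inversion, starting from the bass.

D, F, A, B

The chord tones are B–D–F–A. With the third (D) lowest for first inversion: D, F, A, B.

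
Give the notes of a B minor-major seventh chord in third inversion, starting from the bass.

A#, B, D, F#

The chord tones are B–D–F#–A#. With the seventh (A#) lowest for third inversion: A#, B, D, F#.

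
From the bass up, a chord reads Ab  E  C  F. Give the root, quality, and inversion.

Reducing to letter names: Ab, E, C, F. These stack in thirds as F–Ab–C–E — an F minor-major seventh chord.
With the third (Ab) in the bass, the chord is in first inversion (figured bass 6/5).

F minor-major seventh, first inversion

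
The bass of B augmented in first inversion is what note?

In first inversion the third is lowest. For B augmented (B–D#–F##) that is D#.

D#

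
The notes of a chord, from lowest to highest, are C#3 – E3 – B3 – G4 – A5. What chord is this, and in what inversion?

Reducing to letter names: C#, E, B, G, A. These stack in thirds as A–C#–E–G–B — an A dominant ninth chord.
C# is the third of A dominant ninth; third in the bass means first inversion.

A dominant ninth, first inversion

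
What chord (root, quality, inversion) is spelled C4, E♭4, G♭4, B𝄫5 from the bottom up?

The pitch classes C, Eb, Gb, Bbb arrange in thirds as C–Eb–Gb–Bbb: a C diminished seventh chord.
C is the root of C diminished seventh; root in the bass means root position (figured bass 7).

C diminished seventh, root position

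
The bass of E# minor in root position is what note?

E#

The root of E# minor (E#–G#–B#) is E#; that is the bass in root position.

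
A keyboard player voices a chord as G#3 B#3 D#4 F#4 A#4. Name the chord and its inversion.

G# dominant ninth, root position

The pitch classes G#, B#, D#, F#, A# arrange in thirds as G#–B#–D#–F#–A#: a G# dominant ninth chord.
The lowest note is G#, the root of the chord, so this is root position.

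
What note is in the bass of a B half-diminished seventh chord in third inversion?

In third inversion the seventh is lowest. For B half-diminished seventh (B–D–F–A) that is A.

A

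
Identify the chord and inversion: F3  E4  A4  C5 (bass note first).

F major seventh, root position

The distinct note names are F, E, A, C. Stacked in thirds they read F–A–C–E, which is a major seventh chord on F.
The lowest note is F, the root of the chord, so this is root position (figured bass 7).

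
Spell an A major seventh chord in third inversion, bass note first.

A major seventh is A–C#–E–G#. Third inversion puts the seventh (G#) in the bass, with the remaining tones above: G#, A, C#, E.

G#, A, C#, E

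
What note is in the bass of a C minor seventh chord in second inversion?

G

In second inversion the fifth is lowest. For C minor seventh (C–Eb–G–Bb) that is G.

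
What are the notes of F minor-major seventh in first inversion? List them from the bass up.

F minor-major seventh is F–Ab–C–E. First inversion puts the third (Ab) in the bass, with the remaining tones above: Ab, C, E, F.

Ab, C, E, F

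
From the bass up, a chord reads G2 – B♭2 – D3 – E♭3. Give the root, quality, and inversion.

Eb major seventh, first inversion

The distinct note names are G, Bb, D, Eb. Stacked in thirds they read Eb–G–Bb–D, which is a major seventh chord on Eb.
The lowest note is G, the third of the chord, so this is first inversion (figured bass 6/5).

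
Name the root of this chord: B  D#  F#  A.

B

The distinct letter names are B, D#, F#, A. Arranged as a stack of thirds they read B–D#–F#–A, so B is the root (a B dominant seventh chord).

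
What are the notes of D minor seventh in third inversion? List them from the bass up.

C, D, F, A

D minor seventh is D–F–A–C. Third inversion puts the seventh (C) in the bass, with the remaining tones above: C, D, F, A.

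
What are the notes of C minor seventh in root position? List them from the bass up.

The chord tones are C–Eb–G–Bb. With the root (C) lowest for root position: C, Eb, G, Bb.

C, Eb, G, Bb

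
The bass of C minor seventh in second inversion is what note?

G

In second inversion the fifth is lowest. For C minor seventh (C–Eb–G–Bb) that is G.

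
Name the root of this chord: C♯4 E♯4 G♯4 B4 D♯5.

C#

C#, E#, G#, B, D# are the tones of a C# dominant ninth chord (C#–E#–G#–B–D#), making C# the root.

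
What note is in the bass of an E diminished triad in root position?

E

The root of E diminished (E–G–Bb) is E; that is the bass in root position.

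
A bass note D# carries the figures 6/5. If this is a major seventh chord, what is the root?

The figures 6/5 mean the third of the chord is in the bass. If D# is the third of a major seventh chord, the root is B (chord tones B–D#–F#–A#).

B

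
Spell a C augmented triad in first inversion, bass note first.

C augmented is C–E–G#. First inversion puts the third (E) in the bass, with the remaining tones above: E, G#, C.

E, G#, C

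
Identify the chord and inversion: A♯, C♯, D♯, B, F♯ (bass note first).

B major ninth, third inversion

The distinct note names are A#, C#, D#, B, F#. Stacked in thirds they read B–D#–F#–A#–C#, which is a major ninth chord on B.
The lowest note is A#, the seventh of the chord, so this is third inversion.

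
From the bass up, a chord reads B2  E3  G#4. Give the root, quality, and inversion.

E major, second inversion

The distinct note names are B, E, G#. Stacked in thirds they read E–G#–B, which is a major triad on E.
The lowest note is B, the fifth of the chord, so this is second inversion (figured bass 6/4).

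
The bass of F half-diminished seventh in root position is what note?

In root position the root is lowest. For F half-diminished seventh (F–Ab–Cb–Eb) that is F.

F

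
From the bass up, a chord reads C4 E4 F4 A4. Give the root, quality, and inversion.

F major seventh, second inversion

The distinct note names are C, E, F, A. Stacked in thirds they read F–A–C–E, which is a major seventh chord on F.
The lowest note is C, the fifth of the chord, so this is second inversion (figured bass 4/3).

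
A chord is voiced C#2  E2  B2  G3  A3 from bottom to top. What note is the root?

A

Reordering C#, E, B, G, A into stacked thirds gives A–C#–E–G–B; the bottom of that stack, A, is the root.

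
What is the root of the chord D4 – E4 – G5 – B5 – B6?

E

D, E, G, B are the tones of an E minor seventh chord (E–G–B–D), making E the root.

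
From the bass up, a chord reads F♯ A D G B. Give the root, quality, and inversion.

G major ninth, third inversion

Reducing to letter names: F#, A, D, G, B. These stack in thirds as G–B–D–F#–A — a G major ninth chord.
F# is the seventh of G major ninth; seventh in the bass means third inversion.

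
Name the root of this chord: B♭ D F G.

Reordering Bb, D, F, G into stacked thirds gives G–Bb–D–F; the bottom of that stack, G, is the root.

G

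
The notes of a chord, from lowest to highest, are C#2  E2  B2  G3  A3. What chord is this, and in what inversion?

The pitch classes C#, E, B, G, A arrange in thirds as A–C#–E–G–B: an A dominant ninth chord.
The lowest note is C#, the third of the chord, so this is first inversion.

A dominant ninth, first inversion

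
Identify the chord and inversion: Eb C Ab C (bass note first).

Ab major, second inversion

The distinct note names are Eb, C, Ab. Stacked in thirds they read Ab–C–Eb, which is a major triad on Ab.
Eb is the fifth of Ab major; fifth in the bass means second inversion (figured bass 6/4).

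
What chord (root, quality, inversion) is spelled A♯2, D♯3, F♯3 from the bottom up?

Reducing to letter names: A#, D#, F#. These stack in thirds as D#–F#–A# — a D# minor triad.
With the fifth (A#) in the bass, the chord is in second inversion (figured bass 6/4).

D# minor, second inversion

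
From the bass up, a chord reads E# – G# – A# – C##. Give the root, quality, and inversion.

The distinct note names are E#, G#, A#, C##. Stacked in thirds they read A#–C##–E#–G#, which is a dominant seventh chord on A#.
The lowest note is E#, the fifth of the chord, so this is second inversion (figured bass 4/3).

A# dominant seventh, second inversion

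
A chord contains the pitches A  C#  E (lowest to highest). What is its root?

A

The distinct letter names are A, C#, E. Arranged as a stack of thirds they read A–C#–E, so A is the root (an A major triad).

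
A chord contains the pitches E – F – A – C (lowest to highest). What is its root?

F

The distinct letter names are E, F, A, C. Arranged as a stack of thirds they read F–A–C–E, so F is the root (an F major seventh chord).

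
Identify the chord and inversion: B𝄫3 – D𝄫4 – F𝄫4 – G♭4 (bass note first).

The pitch classes Bbb, Dbb, Fbb, Gb arrange in thirds as Gb–Bbb–Dbb–Fbb: a Gb diminished seventh chord.
With the third (Bbb) in the bass, the chord is in first inversion (figured bass 6/5).

Gb diminished seventh, first inversion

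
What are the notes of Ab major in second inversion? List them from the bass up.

Eb, Ab, C

Ab major is Ab–C–Eb. Second inversion puts the fifth (Eb) in the bass, with the remaining tones above: Eb, Ab, C.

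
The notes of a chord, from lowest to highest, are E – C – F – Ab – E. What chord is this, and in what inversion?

The pitch classes E, C, F, Ab arrange in thirds as F–Ab–C–E: an F minor-major seventh chord.
The lowest note is E, the seventh of the chord, so this is third inversion (figured bass 4/2).

F minor-major seventh, third inversion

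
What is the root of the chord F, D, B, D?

B

The distinct letter names are F, D, B. Arranged as a stack of thirds they read B–D–F, so B is the root (a B diminished triad).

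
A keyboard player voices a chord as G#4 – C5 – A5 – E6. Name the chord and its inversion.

The pitch classes G#, C, A, E arrange in thirds as A–C–E–G#: an A minor-major seventh chord.
G# is the seventh of A minor-major seventh; seventh in the bass means third inversion (figured bass 4/2).

A minor-major seventh, third inversion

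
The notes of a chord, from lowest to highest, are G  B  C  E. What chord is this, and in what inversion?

Reducing to letter names: G, B, C, E. These stack in thirds as C–E–G–B — a C major seventh chord.
The lowest note is G, the fifth of the chord, so this is second inversion (figured bass 4/3).

C major seventh, second inversion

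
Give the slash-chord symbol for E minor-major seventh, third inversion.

Em(maj7)/D#

Third inversion of E minor-major seventh has the seventh (D#) in the bass. As a slash chord: Em(maj7)/D#.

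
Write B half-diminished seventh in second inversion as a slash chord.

Second inversion of B half-diminished seventh has the fifth (F) in the bass. As a slash chord: Bø7/F.

Bø7/F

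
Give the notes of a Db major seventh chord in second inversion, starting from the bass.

Ab, C, Db, F

The chord tones are Db–F–Ab–C. With the fifth (Ab) lowest for second inversion: Ab, C, Db, F.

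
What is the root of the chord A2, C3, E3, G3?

The distinct letter names are A, C, E, G. Arranged as a stack of thirds they read A–C–E–G, so A is the root (an A minor seventh chord).

A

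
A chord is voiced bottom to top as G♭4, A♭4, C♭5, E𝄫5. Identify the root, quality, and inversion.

The distinct note names are Gb, Ab, Cb, Ebb. Stacked in thirds they read Ab–Cb–Ebb–Gb, which is a half-diminished seventh chord on Ab.
The lowest note is Gb, the seventh of the chord, so this is third inversion (figured bass 4/2).

Ab half-diminished seventh, third inversion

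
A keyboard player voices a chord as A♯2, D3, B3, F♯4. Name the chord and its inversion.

The distinct note names are A#, D, B, F#. Stacked in thirds they read B–D–F#–A#, which is a minor-major seventh chord on B.
With the seventh (A#) in the bass, the chord is in third inversion (figured bass 4/2).

B minor-major seventh, third inversion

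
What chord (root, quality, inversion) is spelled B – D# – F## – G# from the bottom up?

Reducing to letter names: B, D#, F##, G#. These stack in thirds as G#–B–D#–F## — a G# minor-major seventh chord.
With the third (B) in the bass, the chord is in first inversion (figured bass 6/5).

G# minor-major seventh, first inversion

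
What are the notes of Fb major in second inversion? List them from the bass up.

Spelling Fb major: Fb–Ab–Cb. In second inversion the fifth is bass, giving Cb, Fb, Ab from the bottom.

Cb, Fb, Ab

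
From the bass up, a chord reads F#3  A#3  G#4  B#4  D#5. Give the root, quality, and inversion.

The pitch classes F#, A#, G#, B#, D# arrange in thirds as G#–B#–D#–F#–A#: a G# dominant ninth chord.
With the seventh (F#) in the bass, the chord is in third inversion.

G# dominant ninth, third inversion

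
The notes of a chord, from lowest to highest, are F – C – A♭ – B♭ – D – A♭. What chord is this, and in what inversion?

Reducing to letter names: F, C, Ab, Bb, D. These stack in thirds as Bb–D–F–Ab–C — a Bb dominant ninth chord.
F is the fifth of Bb dominant ninth; fifth in the bass means second inversion.

Bb dominant ninth, second inversion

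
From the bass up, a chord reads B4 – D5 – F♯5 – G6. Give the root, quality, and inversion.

The distinct note names are B, D, F#, G. Stacked in thirds they read G–B–D–F#, which is a major seventh chord on G.
B is the third of G major seventh; third in the bass means first inversion (figured bass 6/5).

G major seventh, first inversion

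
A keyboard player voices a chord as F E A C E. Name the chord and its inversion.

Reducing to letter names: F, E, A, C. These stack in thirds as F–A–C–E — an F major seventh chord.
F is the root of F major seventh; root in the bass means root position (figured bass 7).

F major seventh, root position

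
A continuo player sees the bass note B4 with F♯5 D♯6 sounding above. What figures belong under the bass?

5/3

The notes B, F#, D# stack in thirds as B–D#–F# — a B major triad. The bass B is the root, so this is root position: figured 5/3.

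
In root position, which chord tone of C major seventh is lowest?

C

The root of C major seventh (C–E–G–B) is C; that is the bass in root position.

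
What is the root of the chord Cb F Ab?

F

Cb, F, Ab are the tones of an F diminished triad (F–Ab–Cb), making F the root.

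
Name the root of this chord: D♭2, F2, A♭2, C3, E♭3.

The distinct letter names are Db, F, Ab, C, Eb. Arranged as a stack of thirds they read Db–F–Ab–C–Eb, so Db is the root (a Db major ninth chord).

Db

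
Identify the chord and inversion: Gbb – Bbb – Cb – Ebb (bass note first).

Cb half-diminished seventh, second inversion

Reducing to letter names: Gbb, Bbb, Cb, Ebb. These stack in thirds as Cb–Ebb–Gbb–Bbb — a Cb half-diminished seventh chord.
The lowest note is Gbb, the fifth of the chord, so this is second inversion (figured bass 4/3).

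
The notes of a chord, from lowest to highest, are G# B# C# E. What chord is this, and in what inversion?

The distinct note names are G#, B#, C#, E. Stacked in thirds they read C#–E–G#–B#, which is a minor-major seventh chord on C#.
With the fifth (G#) in the bass, the chord is in second inversion (figured bass 4/3).

C# minor-major seventh, second inversion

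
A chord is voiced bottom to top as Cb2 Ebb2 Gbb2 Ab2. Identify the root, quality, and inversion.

Reducing to letter names: Cb, Ebb, Gbb, Ab. These stack in thirds as Ab–Cb–Ebb–Gbb — an Ab diminished seventh chord.
Cb is the third of Ab diminished seventh; third in the bass means first inversion (figured bass 6/5).

Ab diminished seventh, first inversion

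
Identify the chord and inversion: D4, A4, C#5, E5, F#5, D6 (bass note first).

D major ninth, root position

The pitch classes D, A, C#, E, F# arrange in thirds as D–F#–A–C#–E: a D major ninth chord.
With the root (D) in the bass, the chord is in root position.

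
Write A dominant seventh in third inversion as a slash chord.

A7/G

Third inversion of A dominant seventh has the seventh (G) in the bass. As a slash chord: A7/G.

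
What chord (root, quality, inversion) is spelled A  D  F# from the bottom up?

The distinct note names are A, D, F#. Stacked in thirds they read D–F#–A, which is a major triad on D.
The lowest note is A, the fifth of the chord, so this is second inversion (figured bass 6/4).

D major, second inversion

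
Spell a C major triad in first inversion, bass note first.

The chord tones are C–E–G. With the third (E) lowest for first inversion: E, G, C.

E, G, C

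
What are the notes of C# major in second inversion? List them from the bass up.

C# major is C#–E#–G#. Second inversion puts the fifth (G#) in the bass, with the remaining tones above: G#, C#, E#.

G#, C#, E#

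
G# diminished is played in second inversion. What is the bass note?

D

G# diminished is G#–B–D. Second inversion places the fifth in the bass: D.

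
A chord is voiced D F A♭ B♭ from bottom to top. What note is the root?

Reordering D, F, Ab, Bb into stacked thirds gives Bb–D–F–Ab; the bottom of that stack, Bb, is the root.

Bb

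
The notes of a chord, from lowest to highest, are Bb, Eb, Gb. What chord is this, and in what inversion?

Eb minor, second inversion

The distinct note names are Bb, Eb, Gb. Stacked in thirds they read Eb–Gb–Bb, which is a minor triad on Eb.
The lowest note is Bb, the fifth of the chord, so this is second inversion (figured bass 6/4).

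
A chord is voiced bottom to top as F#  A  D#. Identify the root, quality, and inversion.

D# diminished, first inversion

Reducing to letter names: F#, A, D#. These stack in thirds as D#–F#–A — a D# diminished triad.
With the third (F#) in the bass, the chord is in first inversion (figured bass 6).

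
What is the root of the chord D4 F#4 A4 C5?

D, F#, A, C are the tones of a D dominant seventh chord (D–F#–A–C), making D the root.

D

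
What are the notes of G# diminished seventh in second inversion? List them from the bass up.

G# diminished seventh is G#–B–D–F. Second inversion puts the fifth (D) in the bass, with the remaining tones above: D, F, G#, B.

D, F, G#, B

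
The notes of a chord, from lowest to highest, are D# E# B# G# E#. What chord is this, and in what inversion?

The distinct note names are D#, E#, B#, G#. Stacked in thirds they read E#–G#–B#–D#, which is a minor seventh chord on E#.
With the seventh (D#) in the bass, the chord is in third inversion (figured bass 4/2).

E# minor seventh, third inversion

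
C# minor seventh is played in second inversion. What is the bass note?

G#

In second inversion the fifth is lowest. For C# minor seventh (C#–E–G#–B) that is G#.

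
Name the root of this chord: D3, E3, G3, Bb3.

E

The distinct letter names are D, E, G, Bb. Arranged as a stack of thirds they read E–G–Bb–D, so E is the root (an E half-diminished seventh chord).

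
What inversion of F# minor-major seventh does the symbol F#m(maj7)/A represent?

F#m(maj7)/A means F# minor-major seventh with A in the bass. A is the third of F# minor-major seventh (F#–A–C#–E#), so this is first inversion.

first inversion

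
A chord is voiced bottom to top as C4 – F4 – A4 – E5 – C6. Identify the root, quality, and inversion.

Reducing to letter names: C, F, A, E. These stack in thirds as F–A–C–E — an F major seventh chord.
C is the fifth of F major seventh; fifth in the bass means second inversion (figured bass 4/3).

F major seventh, second inversion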